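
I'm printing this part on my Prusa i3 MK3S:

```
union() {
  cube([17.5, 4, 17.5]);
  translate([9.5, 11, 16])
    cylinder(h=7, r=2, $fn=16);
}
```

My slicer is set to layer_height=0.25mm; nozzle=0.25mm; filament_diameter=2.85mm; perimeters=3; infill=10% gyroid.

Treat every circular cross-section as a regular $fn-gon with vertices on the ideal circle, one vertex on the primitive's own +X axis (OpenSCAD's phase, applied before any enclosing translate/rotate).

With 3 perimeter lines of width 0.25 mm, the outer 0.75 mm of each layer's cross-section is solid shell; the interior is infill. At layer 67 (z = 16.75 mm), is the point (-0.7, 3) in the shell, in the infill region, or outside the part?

outside

At z = 16.75 mm: the cube (footprint 17.5×4) is included at this height; the r=2 cylinder at (9.5, 11) gives a regular 16-gon of circumradius 2 (constant along its height); Combining (union): the 2 present regions are separate (no shared area or edge), so areas and boundary lengths simply add and each stays a separate island — 2 connected regions. Overall, the cross-section has 2 separate islands. The nearest boundary edge runs (0.00, 0.00)→(0.00, 4.00); distance from the point to it = 0.70 mm. The point is not inside any of the regions above, so it lies outside the cross-section (0.70 mm from the nearest boundary).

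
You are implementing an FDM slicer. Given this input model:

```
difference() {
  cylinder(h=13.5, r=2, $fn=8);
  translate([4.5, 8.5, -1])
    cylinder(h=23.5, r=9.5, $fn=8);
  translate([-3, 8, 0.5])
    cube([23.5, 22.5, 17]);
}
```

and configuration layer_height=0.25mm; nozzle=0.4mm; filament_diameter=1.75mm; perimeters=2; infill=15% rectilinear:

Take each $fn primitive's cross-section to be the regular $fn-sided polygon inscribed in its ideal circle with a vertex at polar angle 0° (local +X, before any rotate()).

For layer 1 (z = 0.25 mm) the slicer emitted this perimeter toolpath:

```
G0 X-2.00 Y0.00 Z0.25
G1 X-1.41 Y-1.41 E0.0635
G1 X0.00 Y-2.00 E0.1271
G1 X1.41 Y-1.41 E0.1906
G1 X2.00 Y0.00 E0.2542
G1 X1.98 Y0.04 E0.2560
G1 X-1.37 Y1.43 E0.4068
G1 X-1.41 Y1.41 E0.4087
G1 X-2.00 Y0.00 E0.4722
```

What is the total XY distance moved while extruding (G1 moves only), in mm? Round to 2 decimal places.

11.36 mm

Sum the Euclidean lengths of each G1 segment: total = 11.36 mm.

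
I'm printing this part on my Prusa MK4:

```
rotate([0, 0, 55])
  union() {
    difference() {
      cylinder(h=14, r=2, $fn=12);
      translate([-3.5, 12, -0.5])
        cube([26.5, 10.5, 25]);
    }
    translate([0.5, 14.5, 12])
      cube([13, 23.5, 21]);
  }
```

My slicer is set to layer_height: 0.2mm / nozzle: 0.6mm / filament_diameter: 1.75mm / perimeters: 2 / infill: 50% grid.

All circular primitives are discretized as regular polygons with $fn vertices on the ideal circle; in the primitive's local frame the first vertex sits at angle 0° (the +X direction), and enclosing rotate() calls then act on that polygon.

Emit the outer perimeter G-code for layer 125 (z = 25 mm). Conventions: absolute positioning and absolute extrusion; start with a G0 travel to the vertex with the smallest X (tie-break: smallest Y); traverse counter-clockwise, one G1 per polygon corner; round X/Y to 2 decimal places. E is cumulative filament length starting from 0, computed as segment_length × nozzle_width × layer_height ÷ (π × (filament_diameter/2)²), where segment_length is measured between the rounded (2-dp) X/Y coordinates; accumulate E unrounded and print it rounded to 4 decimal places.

At z = 25 mm: the cylinder does not reach this height (z outside [0, 14]); the cube at (-3.5, 12) is not intersected at this z (z outside [-0.5, 24.5]); Subtracting the remaining from the first: the first operand is absent here, so nothing remains; the cube at (0.5, 14.5) is present — its section is the full 13×23.5 rectangle; Combining (union): only the 13×23.5 cube at (0.5, 14.5) is present, so the union is just that shape — 1 connected region; (rotated 55° about Z; rotation is an isometry so areas/perimeters/island counts are preserved). The outline is a single polygon with 4 vertices. Extrusion per mm of travel: 0.6 × 0.2 / (π × 0.875²) = 0.049890. Accumulating E over each segment gives final E = 3.6416.

G0 X-30.84 Y22.21 Z25.00
G1 X-11.59 Y8.73 E1.1724
G1 X-4.13 Y19.38 E1.8212
G1 X-23.38 Y32.85 E2.9933
G1 X-30.84 Y22.21 E3.6416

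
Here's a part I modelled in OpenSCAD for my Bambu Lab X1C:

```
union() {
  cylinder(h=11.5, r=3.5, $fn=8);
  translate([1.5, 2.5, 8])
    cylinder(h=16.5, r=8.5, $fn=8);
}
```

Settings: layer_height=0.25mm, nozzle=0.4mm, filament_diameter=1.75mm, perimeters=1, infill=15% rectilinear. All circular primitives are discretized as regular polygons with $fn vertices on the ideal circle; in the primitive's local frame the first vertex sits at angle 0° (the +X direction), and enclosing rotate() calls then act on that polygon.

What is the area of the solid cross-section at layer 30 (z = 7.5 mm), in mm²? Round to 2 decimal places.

At z = 7.5 mm: the r=3.5 cylinder gives a regular 8-gon of circumradius 3.5 (constant along its height) (area = (8/2)·3.500²·sin(360°/8) = 34.65 mm²); the cylinder at (1.5, 2.5) is not intersected at this z (z outside [8, 24.5]); Combining (union): only the r=3.5 cylinder is present, so the union is just that shape — area = 34.65 mm². Overall, the cross-section is a single solid region. Net area = 34.65 mm².

34.65 mm²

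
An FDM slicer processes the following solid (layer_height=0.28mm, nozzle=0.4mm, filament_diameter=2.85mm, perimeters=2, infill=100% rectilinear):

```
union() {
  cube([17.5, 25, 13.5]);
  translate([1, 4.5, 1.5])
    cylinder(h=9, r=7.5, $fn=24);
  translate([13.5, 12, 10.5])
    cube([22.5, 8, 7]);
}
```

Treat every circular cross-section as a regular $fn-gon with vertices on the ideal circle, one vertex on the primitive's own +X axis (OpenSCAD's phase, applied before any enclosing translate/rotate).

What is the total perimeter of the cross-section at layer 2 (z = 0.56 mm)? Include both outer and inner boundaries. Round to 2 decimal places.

85.00 mm

At z = 0.56 mm: the 17.5×25 cube contributes its full rectangle (perimeter 85.00 mm); the cylinder at (1, 4.5) does not reach this height (z outside [1.5, 10.5]); the cube at (13.5, 12) is not intersected at this z (z outside [10.5, 17.5]); Taking the union: only the 17.5×25 cube is present, so the union is just that shape — boundary = 85.00 mm. Overall, the cross-section is a single solid region. Total boundary length (outer) = 85.00 mm.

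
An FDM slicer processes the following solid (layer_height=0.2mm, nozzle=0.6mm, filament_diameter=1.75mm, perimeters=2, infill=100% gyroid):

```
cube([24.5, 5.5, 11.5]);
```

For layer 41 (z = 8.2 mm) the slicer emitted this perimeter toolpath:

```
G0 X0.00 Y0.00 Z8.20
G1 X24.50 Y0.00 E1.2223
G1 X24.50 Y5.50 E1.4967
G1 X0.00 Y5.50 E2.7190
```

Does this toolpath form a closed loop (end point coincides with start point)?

no

Start point (G0): (0.00, 0.00). End point (last G1): the path does not return to the start — open.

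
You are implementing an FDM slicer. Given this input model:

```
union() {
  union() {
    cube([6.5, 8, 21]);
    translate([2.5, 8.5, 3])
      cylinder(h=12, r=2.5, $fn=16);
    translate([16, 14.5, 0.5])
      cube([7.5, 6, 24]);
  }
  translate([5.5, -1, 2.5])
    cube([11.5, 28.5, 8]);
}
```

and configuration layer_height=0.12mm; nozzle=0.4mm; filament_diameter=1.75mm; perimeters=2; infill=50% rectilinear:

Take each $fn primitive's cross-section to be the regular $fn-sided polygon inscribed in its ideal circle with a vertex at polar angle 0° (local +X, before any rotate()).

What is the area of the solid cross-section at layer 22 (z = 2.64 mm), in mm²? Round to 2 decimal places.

410.75 mm²

At z = 2.64 mm: the 6.5×8 cube contributes its full rectangle (area 52.00 mm²); the cylinder at (2.5, 8.5) is absent (z outside [3, 15]); the cube at (16, 14.5) (footprint 7.5×6) is included at this height (area 45.00 mm²); Combining (union): the 2 present regions are separate (no shared area or edge), so areas and boundary lengths simply add and each stays a separate island — area = 97.00 mm²; the cube at (5.5, -1) (footprint 11.5×28.5) is included at this height (area 327.75 mm²); Merging all regions: the regions partially overlap — summed areas 424.75 mm² minus the doubly-counted overlap 14.00 mm² gives 410.75 mm² — area = 410.75 mm². Overall, the cross-section is a single solid region. Net area = 410.75 mm².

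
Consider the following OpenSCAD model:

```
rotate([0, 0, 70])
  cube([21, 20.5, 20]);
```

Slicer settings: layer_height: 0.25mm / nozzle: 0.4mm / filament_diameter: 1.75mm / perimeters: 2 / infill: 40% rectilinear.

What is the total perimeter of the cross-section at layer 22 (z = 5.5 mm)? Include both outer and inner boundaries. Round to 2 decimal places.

83.00 mm

At z = 5.5 mm: the cube is present — its section is the full 21×20.5 rectangle (perimeter 83.00 mm); (whole slice rotated 70° about Z — lengths, areas and connectivity unchanged). Overall, the cross-section is a single solid region. Total boundary length (outer) = 83.00 mm.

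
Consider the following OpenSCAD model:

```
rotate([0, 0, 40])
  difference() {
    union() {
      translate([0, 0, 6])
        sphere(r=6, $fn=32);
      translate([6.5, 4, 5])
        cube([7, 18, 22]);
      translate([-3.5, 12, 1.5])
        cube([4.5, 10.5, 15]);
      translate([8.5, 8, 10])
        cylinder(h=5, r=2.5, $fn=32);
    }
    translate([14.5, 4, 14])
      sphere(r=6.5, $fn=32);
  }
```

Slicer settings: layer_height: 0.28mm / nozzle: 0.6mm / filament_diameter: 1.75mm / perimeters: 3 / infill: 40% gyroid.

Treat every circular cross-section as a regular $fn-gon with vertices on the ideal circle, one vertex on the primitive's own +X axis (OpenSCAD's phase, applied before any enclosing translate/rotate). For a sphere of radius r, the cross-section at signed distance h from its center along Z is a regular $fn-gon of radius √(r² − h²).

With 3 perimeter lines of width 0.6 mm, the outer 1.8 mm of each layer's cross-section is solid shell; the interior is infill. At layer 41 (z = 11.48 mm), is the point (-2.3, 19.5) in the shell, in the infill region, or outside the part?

infill

At z = 11.48 mm: the r=6 sphere slices to a regular 32-gon of circumradius 2.443 (√(r²−h²) with h=5.48 from center); the cube at (6.5, 4) (footprint 7×18) is included at this height; the cube at (-3.5, 12) is present — its section is the full 4.5×10.5 rectangle; the cylinder at (8.5, 8): section is a regular 32-gon, circumradius r=2.5; Merging all regions: the regions partially overlap (shared area 18.51 mm²), so overlapping operands fuse into one piece — 3 connected regions; the r=6.5 sphere at (14.5, 4) contributes a regular 32-gon of circumradius √(6.5²−2.52²) = 5.992; Subtracting the remaining from the first: starting from the result so far, the r=6.5 sphere at (14.5, 4) partially overlaps it — only the 22.07 mm² overlap (of its 112.06 mm²) is removed, clipping the outline — 3 connected regions; (rotated 40° about Z; rotation is an isometry so areas/perimeters/island counts are preserved). Overall, the cross-section has 3 separate islands. Undo the 40° rotation: the query point maps to (10.772, 16.416) in the un-rotated model frame. The nearest boundary edge runs (13.50, 22.00)→(13.50, 9.89); distance from the point to it = 2.73 mm. (Shell/infill is judged within the island containing the point — the largest one.) The point is inside the cross-section and 2.73 mm from the nearest boundary — more than the 1.8 mm shell width (3 × 0.6), so it's in the infill interior.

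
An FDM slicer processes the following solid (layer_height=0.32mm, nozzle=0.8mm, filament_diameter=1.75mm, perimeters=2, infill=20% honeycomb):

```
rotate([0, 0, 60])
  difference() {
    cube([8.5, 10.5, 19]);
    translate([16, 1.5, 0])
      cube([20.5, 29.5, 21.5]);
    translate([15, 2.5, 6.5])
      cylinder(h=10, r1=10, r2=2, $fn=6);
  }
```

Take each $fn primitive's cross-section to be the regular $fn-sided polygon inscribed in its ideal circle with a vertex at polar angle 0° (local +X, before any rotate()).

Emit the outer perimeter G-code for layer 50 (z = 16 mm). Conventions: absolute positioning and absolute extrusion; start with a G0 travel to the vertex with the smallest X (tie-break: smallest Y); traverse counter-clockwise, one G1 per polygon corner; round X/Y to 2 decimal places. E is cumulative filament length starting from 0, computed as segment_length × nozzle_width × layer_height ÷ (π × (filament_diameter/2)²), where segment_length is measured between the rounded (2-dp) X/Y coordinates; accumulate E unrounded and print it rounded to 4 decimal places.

At z = 16 mm: the 8.5×10.5 cube contributes its full rectangle; the cube at (16, 1.5) is present — its section is the full 20.5×29.5 rectangle; the cone at (15, 2.5) contributes a regular 6-gon of circumradius 2.400 (interpolated between r1=10 and r2=2 at t=0.950); Taking the first minus the rest: starting from the 8.5×10.5 cube, the 20.5×29.5 cube at (16, 1.5) misses the remaining region (no effect); the cone at (15, 2.5) misses the remaining region (no effect) — 1 connected region; (rotated 60° about Z; rotation is an isometry so areas/perimeters/island counts are preserved). The outline is a single polygon with 4 vertices. Extrusion per mm of travel: 0.8 × 0.32 / (π × 0.875²) = 0.106432. Accumulating E over each segment gives final E = 4.0436.

G0 X-9.09 Y5.25 Z16.00
G1 X0.00 Y0.00 E1.1172
G1 X4.25 Y7.36 E2.0218
G1 X-4.84 Y12.61 E3.1390
G1 X-9.09 Y5.25 E4.0436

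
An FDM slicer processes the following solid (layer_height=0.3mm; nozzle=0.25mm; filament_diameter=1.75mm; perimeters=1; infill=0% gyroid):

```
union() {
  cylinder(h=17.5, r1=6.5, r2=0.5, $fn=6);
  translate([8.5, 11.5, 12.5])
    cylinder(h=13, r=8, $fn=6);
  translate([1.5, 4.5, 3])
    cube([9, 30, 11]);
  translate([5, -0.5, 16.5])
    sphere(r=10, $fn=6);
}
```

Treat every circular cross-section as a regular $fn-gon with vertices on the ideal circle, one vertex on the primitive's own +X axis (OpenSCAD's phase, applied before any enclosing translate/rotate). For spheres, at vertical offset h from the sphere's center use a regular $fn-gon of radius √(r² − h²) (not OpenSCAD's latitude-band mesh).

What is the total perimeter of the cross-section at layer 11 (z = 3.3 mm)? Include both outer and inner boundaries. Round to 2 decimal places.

107.43 mm

At z = 3.3 mm: the cone contributes a regular 6-gon of circumradius 5.369 (interpolated between r1=6.5 and r2=0.5 at t=0.189) (perimeter = 2·6·5.369·sin(180°/6) = 32.21 mm); the cylinder at (8.5, 11.5) is absent (z outside [12.5, 25.5]); the 9×30 cube at (1.5, 4.5) contributes its full rectangle (perimeter 78.00 mm); the sphere at (5, -0.5) does not reach this height (|z−center|=13.200 > r=10); Taking the union: the regions partially overlap (shared area 0.18 mm²), so the edge portions inside another operand are dropped and the merged outline is re-measured after clipping — boundary = 107.43 mm. Overall, the cross-section is a single solid region. Total boundary length (outer) = 107.43 mm.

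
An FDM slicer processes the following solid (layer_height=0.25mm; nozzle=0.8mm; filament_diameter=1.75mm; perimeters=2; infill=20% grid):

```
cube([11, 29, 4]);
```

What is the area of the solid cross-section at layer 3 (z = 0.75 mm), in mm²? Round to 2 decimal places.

At z = 0.75 mm: the 11×29 cube contributes its full rectangle (area 319.00 mm²). Overall, the cross-section is a single solid region. Net area = 319.00 mm².

319.00 mm²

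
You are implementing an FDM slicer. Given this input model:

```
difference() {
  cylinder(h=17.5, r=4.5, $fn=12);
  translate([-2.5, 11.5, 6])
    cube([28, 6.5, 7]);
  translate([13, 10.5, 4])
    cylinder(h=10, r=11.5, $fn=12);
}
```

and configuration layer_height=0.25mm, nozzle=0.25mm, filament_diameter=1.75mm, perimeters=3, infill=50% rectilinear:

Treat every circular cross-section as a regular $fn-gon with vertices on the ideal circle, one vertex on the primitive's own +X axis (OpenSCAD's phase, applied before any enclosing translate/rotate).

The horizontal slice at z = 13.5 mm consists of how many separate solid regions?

1

At z = 13.5 mm: the r=4.5 cylinder contributes a regular 12-gon of circumradius 4.5; the cube at (-2.5, 11.5) does not reach this height (z outside [6, 13]); the r=11.5 cylinder at (13, 10.5) contributes a regular 12-gon of circumradius 11.5; Taking the first minus the rest: starting from the r=4.5 cylinder, the r=11.5 cylinder at (13, 10.5) misses the remaining region (no effect) — 1 connected region. The result has 1 disconnected region.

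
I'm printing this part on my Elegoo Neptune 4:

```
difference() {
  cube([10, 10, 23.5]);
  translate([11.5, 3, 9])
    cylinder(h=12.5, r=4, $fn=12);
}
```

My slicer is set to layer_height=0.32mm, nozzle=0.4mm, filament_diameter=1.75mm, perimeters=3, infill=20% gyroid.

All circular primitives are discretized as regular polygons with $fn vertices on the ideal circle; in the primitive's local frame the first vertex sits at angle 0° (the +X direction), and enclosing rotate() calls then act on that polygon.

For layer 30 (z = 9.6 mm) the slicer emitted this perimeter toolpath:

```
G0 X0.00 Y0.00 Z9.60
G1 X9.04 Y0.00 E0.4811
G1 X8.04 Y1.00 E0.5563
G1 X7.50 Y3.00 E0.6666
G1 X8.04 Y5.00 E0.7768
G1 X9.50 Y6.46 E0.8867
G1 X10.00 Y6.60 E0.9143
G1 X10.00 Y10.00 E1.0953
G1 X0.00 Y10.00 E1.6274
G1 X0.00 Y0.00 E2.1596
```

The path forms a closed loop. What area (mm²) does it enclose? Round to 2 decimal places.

Apply the shoelace formula to the sequence of (X, Y) vertices; enclosed area = 87.79 mm².

87.79 mm²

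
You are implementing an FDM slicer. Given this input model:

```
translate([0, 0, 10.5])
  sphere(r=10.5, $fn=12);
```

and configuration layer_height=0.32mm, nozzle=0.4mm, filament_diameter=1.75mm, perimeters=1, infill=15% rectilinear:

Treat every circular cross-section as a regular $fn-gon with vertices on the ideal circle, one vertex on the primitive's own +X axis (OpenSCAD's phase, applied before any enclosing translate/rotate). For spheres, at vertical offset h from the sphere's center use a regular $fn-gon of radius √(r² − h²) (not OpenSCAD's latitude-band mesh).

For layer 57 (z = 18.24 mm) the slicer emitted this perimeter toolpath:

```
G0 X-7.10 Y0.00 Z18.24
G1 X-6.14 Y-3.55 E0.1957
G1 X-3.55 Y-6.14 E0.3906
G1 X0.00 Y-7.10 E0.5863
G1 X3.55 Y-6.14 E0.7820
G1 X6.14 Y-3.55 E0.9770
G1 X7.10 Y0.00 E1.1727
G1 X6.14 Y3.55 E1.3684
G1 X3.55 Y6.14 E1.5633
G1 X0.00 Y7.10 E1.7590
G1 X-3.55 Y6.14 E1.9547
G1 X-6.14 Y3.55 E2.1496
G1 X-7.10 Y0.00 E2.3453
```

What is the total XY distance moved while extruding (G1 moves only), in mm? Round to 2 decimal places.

Sum the Euclidean lengths of each G1 segment: total = 44.07 mm.

44.07 mm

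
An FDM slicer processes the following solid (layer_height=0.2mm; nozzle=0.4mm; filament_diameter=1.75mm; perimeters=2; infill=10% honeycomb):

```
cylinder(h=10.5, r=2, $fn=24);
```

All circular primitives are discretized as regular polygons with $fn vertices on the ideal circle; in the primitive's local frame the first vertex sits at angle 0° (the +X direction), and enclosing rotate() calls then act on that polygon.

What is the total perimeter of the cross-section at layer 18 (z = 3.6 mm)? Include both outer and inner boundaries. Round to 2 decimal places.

At z = 3.6 mm: the r=2 cylinder gives a regular 24-gon of circumradius 2 (constant along its height) (perimeter = 2·24·2.000·sin(180°/24) = 12.53 mm). Overall, the cross-section is a single solid region. Total boundary length (outer) = 12.53 mm.

12.53 mm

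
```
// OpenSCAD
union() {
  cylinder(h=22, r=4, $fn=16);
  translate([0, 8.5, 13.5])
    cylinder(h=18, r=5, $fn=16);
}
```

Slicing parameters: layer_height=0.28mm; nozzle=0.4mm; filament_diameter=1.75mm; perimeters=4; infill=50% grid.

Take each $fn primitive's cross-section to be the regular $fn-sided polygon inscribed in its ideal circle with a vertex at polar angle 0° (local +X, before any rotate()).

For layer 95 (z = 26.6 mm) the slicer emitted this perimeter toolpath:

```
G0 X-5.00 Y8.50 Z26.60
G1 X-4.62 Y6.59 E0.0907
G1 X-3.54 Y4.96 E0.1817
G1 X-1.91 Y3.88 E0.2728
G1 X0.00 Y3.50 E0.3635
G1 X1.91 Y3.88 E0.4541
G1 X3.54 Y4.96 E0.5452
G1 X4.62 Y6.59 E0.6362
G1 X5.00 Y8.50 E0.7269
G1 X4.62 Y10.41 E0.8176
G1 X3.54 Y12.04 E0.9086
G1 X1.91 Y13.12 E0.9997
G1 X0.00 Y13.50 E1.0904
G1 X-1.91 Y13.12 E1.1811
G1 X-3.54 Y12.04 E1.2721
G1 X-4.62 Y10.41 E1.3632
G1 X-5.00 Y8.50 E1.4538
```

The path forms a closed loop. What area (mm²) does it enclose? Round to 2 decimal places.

Apply the shoelace formula to the sequence of (X, Y) vertices; enclosed area = 76.57 mm².

76.57 mm²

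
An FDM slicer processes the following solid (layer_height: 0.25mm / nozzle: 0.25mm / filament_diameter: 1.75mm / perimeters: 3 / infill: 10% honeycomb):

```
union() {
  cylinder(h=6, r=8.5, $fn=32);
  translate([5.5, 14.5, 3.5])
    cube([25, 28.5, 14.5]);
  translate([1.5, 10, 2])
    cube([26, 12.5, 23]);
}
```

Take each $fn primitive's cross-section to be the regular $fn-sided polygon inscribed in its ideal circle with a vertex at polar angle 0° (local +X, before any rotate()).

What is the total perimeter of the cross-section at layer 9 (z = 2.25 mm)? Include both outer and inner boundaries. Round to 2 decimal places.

At z = 2.25 mm: the cylinder: section is a regular 32-gon, circumradius r=8.5 (perimeter = 2·32·8.500·sin(180°/32) = 53.32 mm); the cube at (5.5, 14.5) does not reach this height (z outside [3.5, 18]); the cube at (1.5, 10) (footprint 26×12.5) is included at this height (perimeter 77.00 mm); Merging all regions: the 2 present regions are separate (no shared area or edge), so areas and boundary lengths simply add and each stays a separate island — boundary = 130.32 mm. Overall, the cross-section has 2 separate islands. Total boundary length (outer) = 130.32 mm.

130.32 mm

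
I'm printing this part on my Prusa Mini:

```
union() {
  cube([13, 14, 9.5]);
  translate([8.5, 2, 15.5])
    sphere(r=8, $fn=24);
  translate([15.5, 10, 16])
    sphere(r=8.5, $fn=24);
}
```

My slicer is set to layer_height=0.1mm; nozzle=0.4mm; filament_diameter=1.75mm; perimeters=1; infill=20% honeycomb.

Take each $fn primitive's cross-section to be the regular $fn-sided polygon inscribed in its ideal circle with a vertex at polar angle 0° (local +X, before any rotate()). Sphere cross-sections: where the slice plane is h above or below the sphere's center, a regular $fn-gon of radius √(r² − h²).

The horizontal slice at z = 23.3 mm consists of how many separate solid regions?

At z = 23.3 mm: the cube does not reach this height (z outside [0, 9.5]); the r=8 sphere at (8.5, 2) slices to a regular 24-gon of circumradius 1.778 (√(r²−h²) with h=7.8 from center); the sphere at (15.5, 10): section is a regular 24-gon, circumradius = √(r²−h²) = √(8.5²−7.3²) = 4.354; Merging all regions: the 2 present regions are separate (no shared area or edge), so areas and boundary lengths simply add and each stays a separate island — 2 connected regions. The result has 2 disconnected regions.

2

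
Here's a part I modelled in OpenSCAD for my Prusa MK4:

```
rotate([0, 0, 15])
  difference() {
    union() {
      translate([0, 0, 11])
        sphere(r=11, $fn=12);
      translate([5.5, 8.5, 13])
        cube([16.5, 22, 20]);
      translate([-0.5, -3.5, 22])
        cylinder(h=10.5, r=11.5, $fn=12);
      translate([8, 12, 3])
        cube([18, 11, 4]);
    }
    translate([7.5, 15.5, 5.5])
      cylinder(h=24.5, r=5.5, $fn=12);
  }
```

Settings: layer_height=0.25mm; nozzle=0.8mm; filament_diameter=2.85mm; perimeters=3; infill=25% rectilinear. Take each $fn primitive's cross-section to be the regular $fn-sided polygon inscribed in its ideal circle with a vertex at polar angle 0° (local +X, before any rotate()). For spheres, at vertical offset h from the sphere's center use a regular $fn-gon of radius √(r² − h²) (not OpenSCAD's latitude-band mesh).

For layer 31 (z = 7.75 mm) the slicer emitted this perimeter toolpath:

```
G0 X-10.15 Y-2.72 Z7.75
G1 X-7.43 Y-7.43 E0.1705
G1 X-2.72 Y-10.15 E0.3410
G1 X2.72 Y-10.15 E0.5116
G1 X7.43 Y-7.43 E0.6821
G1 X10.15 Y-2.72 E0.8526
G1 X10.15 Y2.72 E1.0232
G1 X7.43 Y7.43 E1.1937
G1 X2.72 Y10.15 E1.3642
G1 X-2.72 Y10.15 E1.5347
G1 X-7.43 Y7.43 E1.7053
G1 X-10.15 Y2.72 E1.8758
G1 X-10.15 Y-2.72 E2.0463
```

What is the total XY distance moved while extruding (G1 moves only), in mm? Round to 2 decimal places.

Sum the Euclidean lengths of each G1 segment: total = 65.27 mm.

65.27 mm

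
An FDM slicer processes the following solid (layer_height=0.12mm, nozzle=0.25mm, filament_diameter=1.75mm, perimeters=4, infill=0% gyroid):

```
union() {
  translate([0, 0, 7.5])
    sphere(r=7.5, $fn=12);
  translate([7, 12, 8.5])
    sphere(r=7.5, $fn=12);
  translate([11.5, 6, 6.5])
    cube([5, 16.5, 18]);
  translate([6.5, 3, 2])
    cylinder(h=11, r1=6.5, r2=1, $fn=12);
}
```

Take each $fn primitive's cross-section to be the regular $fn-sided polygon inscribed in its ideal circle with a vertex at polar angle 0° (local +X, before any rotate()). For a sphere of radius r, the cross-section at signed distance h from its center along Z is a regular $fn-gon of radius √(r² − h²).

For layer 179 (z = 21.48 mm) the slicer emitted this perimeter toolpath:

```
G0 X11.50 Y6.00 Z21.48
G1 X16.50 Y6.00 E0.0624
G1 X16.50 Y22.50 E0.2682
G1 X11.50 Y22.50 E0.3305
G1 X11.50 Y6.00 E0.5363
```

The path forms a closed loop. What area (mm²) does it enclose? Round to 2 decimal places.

82.50 mm²

Apply the shoelace formula to the sequence of (X, Y) vertices; enclosed area = 82.50 mm².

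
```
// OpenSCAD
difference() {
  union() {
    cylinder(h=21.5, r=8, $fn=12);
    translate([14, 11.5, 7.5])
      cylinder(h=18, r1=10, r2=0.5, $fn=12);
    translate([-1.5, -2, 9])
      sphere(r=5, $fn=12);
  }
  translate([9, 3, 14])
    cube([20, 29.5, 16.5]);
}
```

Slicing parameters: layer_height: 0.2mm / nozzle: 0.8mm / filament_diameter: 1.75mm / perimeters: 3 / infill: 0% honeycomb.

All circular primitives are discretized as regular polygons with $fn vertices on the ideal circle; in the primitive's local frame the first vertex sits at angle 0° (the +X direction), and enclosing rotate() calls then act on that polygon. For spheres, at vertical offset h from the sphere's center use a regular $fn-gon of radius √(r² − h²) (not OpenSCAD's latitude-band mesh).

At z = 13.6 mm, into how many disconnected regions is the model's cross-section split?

2

At z = 13.6 mm: the r=8 cylinder contributes a regular 12-gon of circumradius 8; the cone at (14, 11.5) contributes a regular 12-gon of circumradius 6.781 (interpolated between r1=10 and r2=0.5 at t=0.339); the sphere at (-1.5, -2): section is a regular 12-gon, circumradius = √(r²−h²) = √(5²−4.6²) = 1.960; Merging all regions: the regions partially overlap (shared area 11.52 mm²), so overlapping operands fuse into one piece — 2 connected regions; the cube at (9, 3) does not reach this height (z outside [14, 30.5]); After the difference (first − rest): none of the subtracted shapes is present at this height, so that combined region is unchanged — 2 connected regions. The result has 2 disconnected regions.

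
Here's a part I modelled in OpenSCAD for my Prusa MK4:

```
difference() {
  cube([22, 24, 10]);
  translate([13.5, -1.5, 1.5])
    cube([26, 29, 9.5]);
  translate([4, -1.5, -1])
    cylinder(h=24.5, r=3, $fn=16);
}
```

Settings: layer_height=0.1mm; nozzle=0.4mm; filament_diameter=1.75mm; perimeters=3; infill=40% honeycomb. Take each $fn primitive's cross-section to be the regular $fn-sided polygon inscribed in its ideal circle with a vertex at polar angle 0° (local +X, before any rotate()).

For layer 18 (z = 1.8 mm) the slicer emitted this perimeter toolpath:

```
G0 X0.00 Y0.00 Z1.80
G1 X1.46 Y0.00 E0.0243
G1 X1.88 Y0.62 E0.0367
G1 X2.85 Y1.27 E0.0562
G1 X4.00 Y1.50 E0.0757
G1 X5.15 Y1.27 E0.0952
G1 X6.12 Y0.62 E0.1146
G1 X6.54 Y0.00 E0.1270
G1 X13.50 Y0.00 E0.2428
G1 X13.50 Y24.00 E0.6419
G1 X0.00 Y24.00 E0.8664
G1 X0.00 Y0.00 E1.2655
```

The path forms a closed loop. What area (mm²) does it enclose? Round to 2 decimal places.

Apply the shoelace formula to the sequence of (X, Y) vertices; enclosed area = 318.72 mm².

318.72 mm²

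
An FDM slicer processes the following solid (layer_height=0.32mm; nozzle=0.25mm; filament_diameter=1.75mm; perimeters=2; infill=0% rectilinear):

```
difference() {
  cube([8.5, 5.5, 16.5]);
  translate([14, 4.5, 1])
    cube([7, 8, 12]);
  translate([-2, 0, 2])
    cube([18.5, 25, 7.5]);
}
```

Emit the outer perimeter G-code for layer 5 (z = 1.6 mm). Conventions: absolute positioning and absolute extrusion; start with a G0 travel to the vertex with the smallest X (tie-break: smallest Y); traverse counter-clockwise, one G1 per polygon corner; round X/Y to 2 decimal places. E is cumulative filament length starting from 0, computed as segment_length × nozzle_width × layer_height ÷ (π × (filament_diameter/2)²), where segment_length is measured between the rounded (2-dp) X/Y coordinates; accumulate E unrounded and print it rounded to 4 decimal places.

G0 X0.00 Y0.00 Z1.60
G1 X8.50 Y0.00 E0.2827
G1 X8.50 Y5.50 E0.4656
G1 X0.00 Y5.50 E0.7484
G1 X0.00 Y0.00 E0.9313

At z = 1.6 mm: the cube (footprint 8.5×5.5) is included at this height; the cube at (14, 4.5) (footprint 7×8) is included at this height; the cube at (-2, 0) is absent (z outside [2, 9.5]); Taking the first minus the rest: starting from the 8.5×5.5 cube, the 7×8 cube at (14, 4.5) misses the remaining region (no effect) — 1 connected region. The outline is a single polygon with 4 vertices. Extrusion per mm of travel: 0.25 × 0.32 / (π × 0.875²) = 0.033260. Accumulating E over each segment gives final E = 0.9313.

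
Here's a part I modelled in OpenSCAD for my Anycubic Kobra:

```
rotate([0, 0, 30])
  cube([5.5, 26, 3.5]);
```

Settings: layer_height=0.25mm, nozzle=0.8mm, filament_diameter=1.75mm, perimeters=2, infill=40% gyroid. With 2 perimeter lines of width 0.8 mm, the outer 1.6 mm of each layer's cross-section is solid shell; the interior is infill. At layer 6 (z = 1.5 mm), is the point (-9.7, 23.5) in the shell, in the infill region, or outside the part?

At z = 1.5 mm: the 5.5×26 cube contributes its full rectangle; (rotated 30° about Z; rotation is an isometry so areas/perimeters/island counts are preserved). Overall, the cross-section is a single solid region. Undo the 30° rotation: the query point maps to (3.350, 25.202) in the un-rotated model frame. The nearest boundary edge runs (5.50, 26.00)→(0.00, 26.00); distance from the point to it = 0.80 mm. The point is inside the cross-section, 0.80 mm from the nearest boundary — within the 1.6 mm shell band (2 × 0.8).

shell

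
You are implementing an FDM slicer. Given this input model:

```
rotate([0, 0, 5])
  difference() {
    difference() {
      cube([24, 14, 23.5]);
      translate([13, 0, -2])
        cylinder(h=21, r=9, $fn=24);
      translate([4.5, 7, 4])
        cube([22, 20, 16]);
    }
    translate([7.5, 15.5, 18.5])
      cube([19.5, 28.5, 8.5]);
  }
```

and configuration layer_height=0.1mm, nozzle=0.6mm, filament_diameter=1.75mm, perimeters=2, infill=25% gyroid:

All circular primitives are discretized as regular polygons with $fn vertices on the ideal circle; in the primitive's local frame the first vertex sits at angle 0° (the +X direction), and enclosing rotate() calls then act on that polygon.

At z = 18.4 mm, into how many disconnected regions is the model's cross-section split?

At z = 18.4 mm: the cube is present — its section is the full 24×14 rectangle; the r=9 cylinder at (13, 0) contributes a regular 24-gon of circumradius 9; the cube at (4.5, 7) is present — its section is the full 22×20 rectangle; Subtracting the remaining from the first: starting from the 24×14 cube, the r=9 cylinder at (13, 0) partially overlaps it — only the 125.79 mm² overlap (of its 251.57 mm²) is removed, clipping the outline; the 22×20 cube at (4.5, 7) partially overlaps it — only the 121.68 mm² overlap (of its 440.00 mm²) is removed, clipping the outline — 2 connected regions; the cube at (7.5, 15.5) does not reach this height (z outside [18.5, 27]); Subtracting the remaining from the first: none of the subtracted shapes is present at this height, so the result so far is unchanged — 2 connected regions; (whole slice rotated 5° about Z — lengths, areas and connectivity unchanged). The result has 2 disconnected regions.

2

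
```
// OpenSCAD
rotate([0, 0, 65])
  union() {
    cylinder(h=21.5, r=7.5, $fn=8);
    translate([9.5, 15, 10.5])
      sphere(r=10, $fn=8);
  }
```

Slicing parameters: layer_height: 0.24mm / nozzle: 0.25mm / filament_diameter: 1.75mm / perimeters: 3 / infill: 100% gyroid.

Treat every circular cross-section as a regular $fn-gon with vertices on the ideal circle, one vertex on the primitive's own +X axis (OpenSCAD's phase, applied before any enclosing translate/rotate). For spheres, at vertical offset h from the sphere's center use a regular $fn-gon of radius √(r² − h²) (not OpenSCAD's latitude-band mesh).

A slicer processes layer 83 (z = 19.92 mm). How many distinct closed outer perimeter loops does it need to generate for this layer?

2

At z = 19.92 mm: the cylinder: section is a regular 8-gon, circumradius r=7.5; the sphere at (9.5, 15): section is a regular 8-gon, circumradius = √(r²−h²) = √(10²−9.42²) = 3.356; Combining (union): the 2 present regions are separate (no shared area or edge), so areas and boundary lengths simply add and each stays a separate island — 2 connected regions; (rotated 65° about Z; rotation is an isometry so areas/perimeters/island counts are preserved). The result has 2 disconnected regions.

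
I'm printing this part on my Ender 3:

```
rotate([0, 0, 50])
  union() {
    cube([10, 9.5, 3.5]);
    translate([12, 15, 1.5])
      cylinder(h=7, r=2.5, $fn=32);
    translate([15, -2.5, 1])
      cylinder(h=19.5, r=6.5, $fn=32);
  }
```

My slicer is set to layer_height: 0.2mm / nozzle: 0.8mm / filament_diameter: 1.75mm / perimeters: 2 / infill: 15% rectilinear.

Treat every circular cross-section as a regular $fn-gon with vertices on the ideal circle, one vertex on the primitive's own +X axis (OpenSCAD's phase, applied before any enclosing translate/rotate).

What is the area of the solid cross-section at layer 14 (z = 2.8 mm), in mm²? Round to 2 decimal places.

At z = 2.8 mm: the cube is present — its section is the full 10×9.5 rectangle (area 95.00 mm²); the r=2.5 cylinder at (12, 15) gives a regular 32-gon of circumradius 2.5 (constant along its height) (area = (32/2)·2.500²·sin(360°/32) = 19.51 mm²); the cylinder at (15, -2.5): section is a regular 32-gon, circumradius r=6.5 (area = (32/2)·6.500²·sin(360°/32) = 131.88 mm²); Merging all regions: the regions partially overlap — summed areas 246.39 mm² minus the doubly-counted overlap 0.88 mm² gives 245.51 mm² — area = 245.51 mm²; (whole slice rotated 50° about Z — lengths, areas and connectivity unchanged). Overall, the cross-section has 2 separate islands. Net area = 245.51 mm².

245.51 mm²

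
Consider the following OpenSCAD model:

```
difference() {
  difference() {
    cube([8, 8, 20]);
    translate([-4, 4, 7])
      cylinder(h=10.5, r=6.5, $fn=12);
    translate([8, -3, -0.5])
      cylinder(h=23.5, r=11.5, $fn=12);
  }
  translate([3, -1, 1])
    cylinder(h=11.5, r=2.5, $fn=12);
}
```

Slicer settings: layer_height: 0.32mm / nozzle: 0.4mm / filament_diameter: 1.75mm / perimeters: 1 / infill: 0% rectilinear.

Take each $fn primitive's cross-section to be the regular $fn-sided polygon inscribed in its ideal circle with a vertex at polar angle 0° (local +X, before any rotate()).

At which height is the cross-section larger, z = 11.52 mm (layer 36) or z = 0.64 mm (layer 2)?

layer 2 (z = 0.64 mm)

Layer 36 (z = 11.52): the cube (footprint 8×8) is included at this height (area 64.00 mm²); the r=6.5 cylinder at (-4, 4) contributes a regular 12-gon of circumradius 6.5 (area = (12/2)·6.500²·sin(360°/12) = 126.75 mm²); the r=11.5 cylinder at (8, -3) gives a regular 12-gon of circumradius 11.5 (constant along its height) (area = (12/2)·11.500²·sin(360°/12) = 396.75 mm²); Subtracting the remaining from the first: starting from the 8×8 cube (64.00 mm²), the r=6.5 cylinder at (-4, 4) partially overlaps it — only the 15.30 mm² overlap (of its 126.75 mm²) is removed, clipping the outline; the r=11.5 cylinder at (8, -3) partially overlaps it — only the 45.65 mm² overlap (of its 396.75 mm²) is removed, clipping the outline — area = 3.05 mm²; the r=2.5 cylinder at (3, -1) gives a regular 12-gon of circumradius 2.5 (constant along its height) (area = (12/2)·2.500²·sin(360°/12) = 18.75 mm²); Subtracting the remaining from the first: starting from the result so far (3.05 mm²), the r=2.5 cylinder at (3, -1) misses the remaining region (no effect) — area = 3.05 mm². So its area = 3.05 mm². Layer 2 (z = 0.64): the cube (footprint 8×8) is included at this height (area 64.00 mm²); the cylinder at (-4, 4) does not reach this height (z outside [7, 17.5]); the r=11.5 cylinder at (8, -3) gives a regular 12-gon of circumradius 11.5 (constant along its height) (area = (12/2)·11.500²·sin(360°/12) = 396.75 mm²); Taking the first minus the rest: starting from the 8×8 cube (64.00 mm²), the r=11.5 cylinder at (8, -3) partially overlaps it — only the 57.11 mm² overlap (of its 396.75 mm²) is removed, clipping the outline — area = 6.89 mm²; the cylinder at (3, -1) is not intersected at this z (z outside [1, 12.5]); After the difference (first − rest): none of the subtracted shapes is present at this height, so the result so far is unchanged — area = 6.89 mm². So its area = 6.89 mm². Layer 2 is larger (6.89 vs 3.05 mm²).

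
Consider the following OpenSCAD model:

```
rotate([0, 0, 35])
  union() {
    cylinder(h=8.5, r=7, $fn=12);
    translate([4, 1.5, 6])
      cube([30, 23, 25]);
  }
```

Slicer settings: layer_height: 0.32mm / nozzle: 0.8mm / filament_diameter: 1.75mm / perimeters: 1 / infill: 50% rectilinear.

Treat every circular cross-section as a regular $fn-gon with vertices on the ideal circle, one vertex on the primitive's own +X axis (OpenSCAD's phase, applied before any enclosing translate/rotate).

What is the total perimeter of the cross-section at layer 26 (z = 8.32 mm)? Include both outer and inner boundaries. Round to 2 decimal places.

At z = 8.32 mm: the cylinder: section is a regular 12-gon, circumradius r=7 (perimeter = 2·12·7.000·sin(180°/12) = 43.48 mm); the cube at (4, 1.5) (footprint 30×23) is included at this height (perimeter 106.00 mm); Combining (union): the regions partially overlap (shared area 6.79 mm²), so the edge portions inside another operand are dropped and the merged outline is re-measured after clipping — boundary = 137.83 mm; (whole slice rotated 35° about Z — lengths, areas and connectivity unchanged). Overall, the cross-section is a single solid region. Total boundary length (outer) = 137.83 mm.

137.83 mm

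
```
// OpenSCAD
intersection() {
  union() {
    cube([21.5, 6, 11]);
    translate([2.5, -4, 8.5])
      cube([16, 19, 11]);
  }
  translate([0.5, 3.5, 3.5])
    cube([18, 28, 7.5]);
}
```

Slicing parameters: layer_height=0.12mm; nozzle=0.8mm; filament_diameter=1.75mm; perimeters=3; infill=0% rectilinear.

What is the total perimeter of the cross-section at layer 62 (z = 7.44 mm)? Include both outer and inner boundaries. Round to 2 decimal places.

41.00 mm

At z = 7.44 mm: the cube (footprint 21.5×6) is included at this height (perimeter 55.00 mm); the cube at (2.5, -4) is absent (z outside [8.5, 19.5]); Merging all regions: only the 21.5×6 cube is present, so the union is just that shape — boundary = 55.00 mm; the cube at (0.5, 3.5) is present — its section is the full 18×28 rectangle (perimeter 92.00 mm); Taking the intersection: the 18×28 cube at (0.5, 3.5) partially overlaps that combined region; clipping to the common part keeps 45.00 mm² — boundary = 41.00 mm. Overall, the cross-section is a single solid region. Total boundary length (outer) = 41.00 mm.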